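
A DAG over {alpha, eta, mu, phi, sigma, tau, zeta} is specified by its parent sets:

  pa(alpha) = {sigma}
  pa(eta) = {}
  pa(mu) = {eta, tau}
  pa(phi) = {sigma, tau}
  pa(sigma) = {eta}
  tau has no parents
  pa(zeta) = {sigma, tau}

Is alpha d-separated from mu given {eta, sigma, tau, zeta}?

Enumerating the 3 paths from alpha to mu and testing each for blocking by {eta, sigma, tau, zeta}:
Path 1: alpha ← sigma → phi ← tau → mu
  sigma is a fork here and sigma is conditioned on, so the path is blocked at sigma.
Path 2: alpha ← sigma ← eta → mu
  sigma is a chain here and sigma is conditioned on, so the path is blocked at sigma.
Path 3: alpha ← sigma → zeta ← tau → mu
  sigma is a fork here and sigma is conditioned on, so the path is blocked at sigma.
All paths are blocked; alpha ⊥ mu | {eta, sigma, tau, zeta} holds.

Yes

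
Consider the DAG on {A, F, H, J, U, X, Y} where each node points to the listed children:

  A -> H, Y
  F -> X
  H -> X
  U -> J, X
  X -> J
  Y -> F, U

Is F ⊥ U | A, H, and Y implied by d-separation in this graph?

There are 6 undirected paths between F and U; checking each against the conditioning set {A, H, Y}:
  1. F → X ← U — X:collider[blocks] ⇒ blocked
  2. F → X → J ← U — X:chain[open]; J:collider[blocks] ⇒ blocked
  3. F → X ← H ← A → Y → U — X:collider[blocks]; H:chain[blocks]; A:fork[blocks]; Y:chain[blocks] ⇒ blocked
  4. F ← Y ← A → H → X ← U — Y:chain[blocks]; A:fork[blocks]; H:chain[blocks]; X:collider[blocks] ⇒ blocked
  5. F ← Y ← A → H → X → J ← U — Y:chain[blocks]; A:fork[blocks]; H:chain[blocks]; X:chain[open]; J:collider[blocks] ⇒ blocked
  6. F ← Y → U — Y:fork[blocks] ⇒ blocked
Every path is blocked, so F and U are d-separated given {A, H, Y}.

Yes — F and U are d-separated given {A, H, Y}.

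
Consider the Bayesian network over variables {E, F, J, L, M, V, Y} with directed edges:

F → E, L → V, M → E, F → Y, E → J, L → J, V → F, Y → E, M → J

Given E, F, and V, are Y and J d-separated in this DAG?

No — Y and J are not d-separated given {E, F, V}.

There are 6 undirected paths between Y and J; checking each against the conditioning set {E, F, V}:
Path 1: Y → E ← F ← V ← L → J
  F is a chain here and F is conditioned on, so the path is blocked at F.
Path 2: Y → E ← M → J
  E is a collider and E is conditioned on, which opens it; M is a fork and M is not conditioned on — no node blocks this path, so it is active.
Path 3: Y → E → J
  E is a chain here and E is conditioned on, so the path is blocked at E.
Path 4: Y ← F ← V ← L → J
  F is a chain here and F is conditioned on, so the path is blocked at F.
Path 5: Y ← F → E ← M → J
  F is a fork here and F is conditioned on, so the path is blocked at F.
Path 6: Y ← F → E → J
  F is a fork here and F is conditioned on, so the path is blocked at F.
Since the path Y → E ← M → J is active, Y and J are not d-separated given {E, F, V}.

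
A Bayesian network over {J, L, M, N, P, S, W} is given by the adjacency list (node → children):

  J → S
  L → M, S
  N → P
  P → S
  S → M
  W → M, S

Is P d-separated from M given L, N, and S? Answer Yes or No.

No

Enumerating the 3 paths from P to M and testing each for blocking by {L, N, S}:
Path 1: P → S ← W → M
  S is a collider and S is conditioned on, which opens it; W is a fork and W is not conditioned on — no node blocks this path, so it is active.
Path 2: P → S → M
  S is a chain here and S is conditioned on, so the path is blocked at S.
Path 3: P → S ← L → M
  L is a fork here and L is conditioned on, so the path is blocked at L.
Since the path P → S ← W → M is active, P and M are not d-separated given {L, N, S}.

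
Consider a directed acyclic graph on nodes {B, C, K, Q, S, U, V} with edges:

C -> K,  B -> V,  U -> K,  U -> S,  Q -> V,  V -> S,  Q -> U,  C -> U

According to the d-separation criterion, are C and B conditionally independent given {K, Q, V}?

Yes — C and B are d-separated given {K, Q, V}.

We examine all 4 paths between C and B:
Path 1: C → K ← U → S ← V ← B
  S is a collider here and neither S nor any of its descendants is conditioned on, so the collider stays closed — the path is blocked at S.
Path 2: C → K ← U ← Q → V ← B
  Q is a fork here and Q is conditioned on, so the path is blocked at Q.
Path 3: C → U → S ← V ← B
  S is a collider here and neither S nor any of its descendants is conditioned on, so the collider stays closed — the path is blocked at S.
Path 4: C → U ← Q → V ← B
  Q is a fork here and Q is conditioned on, so the path is blocked at Q.
All paths are blocked; C ⊥ B | {K, Q, V} holds.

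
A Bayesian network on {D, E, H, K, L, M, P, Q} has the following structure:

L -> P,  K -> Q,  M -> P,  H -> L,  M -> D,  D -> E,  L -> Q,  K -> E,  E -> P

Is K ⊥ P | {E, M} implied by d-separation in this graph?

Enumerating the 3 paths from K to P and testing each for blocking by {E, M}:
Path 1: K → Q ← L → P
  Q is a collider here and neither Q nor any of its descendants is conditioned on, so the collider stays closed — the path is blocked at Q.
Path 2: K → E → P
  E is a chain here and E is conditioned on, so the path is blocked at E.
Path 3: K → E ← D ← M → P
  M is a fork here and M is conditioned on, so the path is blocked at M.
All paths are blocked; K ⊥ P | {E, M} holds.

Yes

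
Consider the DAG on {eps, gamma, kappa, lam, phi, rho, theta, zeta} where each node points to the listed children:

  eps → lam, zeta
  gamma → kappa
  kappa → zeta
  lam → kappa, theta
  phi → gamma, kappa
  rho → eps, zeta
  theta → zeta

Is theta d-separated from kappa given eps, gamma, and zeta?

No

We examine all 6 paths between theta and kappa:
Path 1: theta → zeta ← eps → lam → kappa
  eps is a fork here and eps is conditioned on, so the path is blocked at eps.
Path 2: theta → zeta ← kappa
  zeta is a collider and zeta is conditioned on, which opens it — no node blocks this path, so it is active.
Path 3: theta → zeta ← rho → eps → lam → kappa
  eps is a chain here and eps is conditioned on, so the path is blocked at eps.
Path 4: theta ← lam ← eps → zeta ← kappa
  eps is a fork here and eps is conditioned on, so the path is blocked at eps.
Path 5: theta ← lam ← eps ← rho → zeta ← kappa
  eps is a chain here and eps is conditioned on, so the path is blocked at eps.
Path 6: theta ← lam → kappa
  lam is a fork and lam is not conditioned on — no node blocks this path, so it is active.
Since the path theta → zeta ← kappa is active, theta and kappa are not d-separated given {eps, gamma, zeta}.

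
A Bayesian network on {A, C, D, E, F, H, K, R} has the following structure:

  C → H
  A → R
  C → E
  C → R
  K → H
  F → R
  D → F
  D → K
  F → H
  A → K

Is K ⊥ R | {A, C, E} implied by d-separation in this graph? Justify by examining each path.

Enumerating the 5 paths from K to R and testing each for blocking by {A, C, E}:
  1. K ← A → R — A:fork[blocks] ⇒ blocked
  2. K ← D → F → R — D:fork[open]; F:chain[open] ⇒ active
  3. K ← D → F → H ← C → R — D:fork[open]; F:chain[open]; H:collider[blocks]; C:fork[blocks] ⇒ blocked
  4. K → H ← F → R — H:collider[blocks]; F:fork[open] ⇒ blocked
  5. K → H ← C → R — H:collider[blocks]; C:fork[blocks] ⇒ blocked
Since the path K ← D → F → R is active, K and R are not d-separated given {A, C, E}.

No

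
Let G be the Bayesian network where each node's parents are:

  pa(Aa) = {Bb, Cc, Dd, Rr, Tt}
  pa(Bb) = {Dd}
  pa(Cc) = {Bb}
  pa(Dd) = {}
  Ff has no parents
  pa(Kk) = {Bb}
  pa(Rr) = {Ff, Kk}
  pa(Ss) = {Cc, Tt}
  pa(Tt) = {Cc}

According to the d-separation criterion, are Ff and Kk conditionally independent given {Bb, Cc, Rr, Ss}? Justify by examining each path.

No

There are 6 undirected paths between Ff and Kk; checking each against the conditioning set {Bb, Cc, Rr, Ss}:
Path 1: Ff → Rr → Aa ← Tt → Ss ← Cc ← Bb → Kk
  Rr is a chain here and Rr is conditioned on, so the path is blocked at Rr.
Path 2: Ff → Rr → Aa ← Tt ← Cc ← Bb → Kk
  Rr is a chain here and Rr is conditioned on, so the path is blocked at Rr.
Path 3: Ff → Rr → Aa ← Dd → Bb → Kk
  Rr is a chain here and Rr is conditioned on, so the path is blocked at Rr.
Path 4: Ff → Rr → Aa ← Cc ← Bb → Kk
  Rr is a chain here and Rr is conditioned on, so the path is blocked at Rr.
Path 5: Ff → Rr → Aa ← Bb → Kk
  Rr is a chain here and Rr is conditioned on, so the path is blocked at Rr.
Path 6: Ff → Rr ← Kk
  Rr is a collider and Rr is conditioned on, which opens it — no node blocks this path, so it is active.
At least one path is unblocked, so d-separation fails.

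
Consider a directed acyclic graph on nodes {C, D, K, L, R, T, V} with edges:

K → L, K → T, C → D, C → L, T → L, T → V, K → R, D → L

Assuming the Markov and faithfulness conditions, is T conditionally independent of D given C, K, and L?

No

Enumerating the 4 paths from T to D and testing each for blocking by {C, K, L}:
Path 1: T ← K → L ← D
  K is a fork here and K is conditioned on, so the path is blocked at K.
Path 2: T ← K → L ← C → D
  K is a fork here and K is conditioned on, so the path is blocked at K.
Path 3: T → L ← D
  L is a collider and L is conditioned on, which opens it — no node blocks this path, so it is active.
Path 4: T → L ← C → D
  C is a fork here and C is conditioned on, so the path is blocked at C.
Because an active path exists, T and D are not d-separated.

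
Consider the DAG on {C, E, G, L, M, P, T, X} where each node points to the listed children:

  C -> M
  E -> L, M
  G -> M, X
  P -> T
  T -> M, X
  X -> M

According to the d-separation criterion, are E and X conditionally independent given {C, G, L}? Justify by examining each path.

Enumerating the 3 paths from E to X and testing each for blocking by {C, G, L}:
Path 1: E → M ← X
  M is a collider here and neither M nor any of its descendants is conditioned on, so the collider stays closed — the path is blocked at M.
Path 2: E → M ← G → X
  M is a collider here and neither M nor any of its descendants is conditioned on, so the collider stays closed — the path is blocked at M.
Path 3: E → M ← T → X
  M is a collider here and neither M nor any of its descendants is conditioned on, so the collider stays closed — the path is blocked at M.
Every path is blocked, so E and X are d-separated given {C, G, L}.

Yes — E and X are d-separated given {C, G, L}.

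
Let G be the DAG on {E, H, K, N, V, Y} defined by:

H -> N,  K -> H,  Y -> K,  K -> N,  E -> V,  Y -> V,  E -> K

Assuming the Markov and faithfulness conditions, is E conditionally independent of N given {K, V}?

We examine all 4 paths between E and N:
Path 1: E → V ← Y → K → H → N
  K is a chain here and K is conditioned on, so the path is blocked at K.
Path 2: E → V ← Y → K → N
  K is a chain here and K is conditioned on, so the path is blocked at K.
Path 3: E → K → H → N
  K is a chain here and K is conditioned on, so the path is blocked at K.
Path 4: E → K → N
  K is a chain here and K is conditioned on, so the path is blocked at K.
Since every path is blocked, d-separation holds.

Yes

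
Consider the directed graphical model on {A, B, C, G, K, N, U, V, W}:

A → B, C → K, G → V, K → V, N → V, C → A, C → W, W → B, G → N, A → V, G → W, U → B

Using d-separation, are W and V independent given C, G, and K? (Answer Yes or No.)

Yes

Enumerating the 6 paths from W to V and testing each for blocking by {C, G, K}:
  1. W ← C → A → V — C:fork[blocks]; A:chain[open] ⇒ blocked
  2. W ← C → K → V — C:fork[blocks]; K:chain[blocks] ⇒ blocked
  3. W → B ← A ← C → K → V — B:collider[blocks]; A:chain[open]; C:fork[blocks]; K:chain[blocks] ⇒ blocked
  4. W → B ← A → V — B:collider[blocks]; A:fork[open] ⇒ blocked
  5. W ← G → N → V — G:fork[blocks]; N:chain[open] ⇒ blocked
  6. W ← G → V — G:fork[blocks] ⇒ blocked
Every path is blocked, so W and V are d-separated given {C, G, K}.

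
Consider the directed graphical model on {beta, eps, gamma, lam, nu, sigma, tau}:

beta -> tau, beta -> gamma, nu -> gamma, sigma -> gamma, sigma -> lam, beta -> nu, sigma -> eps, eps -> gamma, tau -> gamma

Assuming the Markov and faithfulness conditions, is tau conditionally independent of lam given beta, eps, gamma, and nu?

No — tau and lam are not d-separated given {beta, eps, gamma, nu}.

6 paths connect tau and lam; each must be blocked for d-separation to hold:
Path 1: tau → gamma ← eps ← sigma → lam
  eps is a chain here and eps is conditioned on, so the path is blocked at eps.
Path 2: tau → gamma ← sigma → lam
  gamma is a collider and gamma is conditioned on, which opens it; sigma is a fork and sigma is not conditioned on — no node blocks this path, so it is active.
Path 3: tau ← beta → nu → gamma ← eps ← sigma → lam
  beta is a fork here and beta is conditioned on, so the path is blocked at beta.
Path 4: tau ← beta → nu → gamma ← sigma → lam
  beta is a fork here and beta is conditioned on, so the path is blocked at beta.
Path 5: tau ← beta → gamma ← eps ← sigma → lam
  beta is a fork here and beta is conditioned on, so the path is blocked at beta.
Path 6: tau ← beta → gamma ← sigma → lam
  beta is a fork here and beta is conditioned on, so the path is blocked at beta.
Because an active path exists, tau and lam are not d-separated.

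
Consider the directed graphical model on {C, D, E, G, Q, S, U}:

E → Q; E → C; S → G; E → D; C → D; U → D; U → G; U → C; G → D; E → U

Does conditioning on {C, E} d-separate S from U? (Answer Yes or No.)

6 paths connect S and U; each must be blocked for d-separation to hold:
  1. S → G ← U — G:collider[blocks] ⇒ blocked
  2. S → G → D ← U — G:chain[open]; D:collider[blocks] ⇒ blocked
  3. S → G → D ← C ← U — G:chain[open]; D:collider[blocks]; C:chain[blocks] ⇒ blocked
  4. S → G → D ← C ← E → U — G:chain[open]; D:collider[blocks]; C:chain[blocks]; E:fork[blocks] ⇒ blocked
  5. S → G → D ← E → U — G:chain[open]; D:collider[blocks]; E:fork[blocks] ⇒ blocked
  6. S → G → D ← E → C ← U — G:chain[open]; D:collider[blocks]; E:fork[blocks]; C:collider[open] ⇒ blocked
Since every path is blocked, d-separation holds.

Yes — S and U are d-separated given {C, E}.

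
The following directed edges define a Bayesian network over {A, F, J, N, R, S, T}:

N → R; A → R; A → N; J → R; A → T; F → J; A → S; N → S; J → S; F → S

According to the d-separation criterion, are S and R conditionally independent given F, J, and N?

There are 6 undirected paths between S and R; checking each against the conditioning set {F, J, N}:
  1. S ← J → R — J:fork[blocks] ⇒ blocked
  2. S ← F → J → R — F:fork[blocks]; J:chain[blocks] ⇒ blocked
  3. S ← A → R — A:fork[open] ⇒ active
  4. S ← A → N → R — A:fork[open]; N:chain[blocks] ⇒ blocked
  5. S ← N → R — N:fork[blocks] ⇒ blocked
  6. S ← N ← A → R — N:chain[blocks]; A:fork[open] ⇒ blocked
Because an active path exists, S and R are not d-separated.

No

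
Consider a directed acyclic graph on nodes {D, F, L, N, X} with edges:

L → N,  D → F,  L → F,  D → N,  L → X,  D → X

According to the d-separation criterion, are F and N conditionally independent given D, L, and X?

We examine all 4 paths between F and N:
Path 1: F ← D → X ← L → N
  D is a fork here and D is conditioned on, so the path is blocked at D.
Path 2: F ← D → N
  D is a fork here and D is conditioned on, so the path is blocked at D.
Path 3: F ← L → X ← D → N
  L is a fork here and L is conditioned on, so the path is blocked at L.
Path 4: F ← L → N
  L is a fork here and L is conditioned on, so the path is blocked at L.
Every path is blocked, so F and N are d-separated given {D, L, X}.

Yes — F and N are d-separated given {D, L, X}.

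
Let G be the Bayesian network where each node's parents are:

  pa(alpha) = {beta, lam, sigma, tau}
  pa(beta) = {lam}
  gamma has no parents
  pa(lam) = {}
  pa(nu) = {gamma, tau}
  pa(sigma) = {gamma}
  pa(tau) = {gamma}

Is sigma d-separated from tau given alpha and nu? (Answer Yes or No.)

No

Enumerating the 3 paths from sigma to tau and testing each for blocking by {alpha, nu}:
Path 1: sigma → alpha ← tau
  alpha is a collider and alpha is conditioned on, which opens it — no node blocks this path, so it is active.
Path 2: sigma ← gamma → nu ← tau
  gamma is a fork and gamma is not conditioned on; nu is a collider and nu is conditioned on, which opens it — no node blocks this path, so it is active.
Path 3: sigma ← gamma → tau
  gamma is a fork and gamma is not conditioned on — no node blocks this path, so it is active.
At least one path is unblocked, so d-separation fails.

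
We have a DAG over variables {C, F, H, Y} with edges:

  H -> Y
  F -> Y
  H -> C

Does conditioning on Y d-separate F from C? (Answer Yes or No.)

No

Only one path connects F and C:
Path 1: F → Y ← H → C
  Y is a collider and Y is conditioned on, which opens it; H is a fork and H is not conditioned on — no node blocks this path, so it is active.
At least one path is unblocked, so d-separation fails.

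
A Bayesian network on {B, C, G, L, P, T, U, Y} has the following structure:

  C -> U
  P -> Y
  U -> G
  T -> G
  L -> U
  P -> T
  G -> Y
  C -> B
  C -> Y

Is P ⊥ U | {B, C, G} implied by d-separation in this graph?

We examine all 4 paths between P and U:
Path 1: P → T → G ← U
  T is a chain and T is not conditioned on; G is a collider and G is conditioned on, which opens it — no node blocks this path, so it is active.
Path 2: P → T → G → Y ← C → U
  G is a chain here and G is conditioned on, so the path is blocked at G.
Path 3: P → Y ← G ← U
  Y is a collider here and neither Y nor any of its descendants is conditioned on, so the collider stays closed — the path is blocked at Y.
Path 4: P → Y ← C → U
  Y is a collider here and neither Y nor any of its descendants is conditioned on, so the collider stays closed — the path is blocked at Y.
At least one path is unblocked, so d-separation fails.

No — P and U are not d-separated given {B, C, G}.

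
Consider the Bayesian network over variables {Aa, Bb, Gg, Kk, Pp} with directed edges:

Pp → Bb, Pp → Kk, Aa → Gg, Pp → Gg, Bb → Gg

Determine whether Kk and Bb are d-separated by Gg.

We examine all 2 paths between Kk and Bb:
  1. Kk ← Pp → Bb — Pp:fork[open] ⇒ active
  2. Kk ← Pp → Gg ← Bb — Pp:fork[open]; Gg:collider[open] ⇒ active
Since the path Kk ← Pp → Bb is active, Kk and Bb are not d-separated given {Gg}.

No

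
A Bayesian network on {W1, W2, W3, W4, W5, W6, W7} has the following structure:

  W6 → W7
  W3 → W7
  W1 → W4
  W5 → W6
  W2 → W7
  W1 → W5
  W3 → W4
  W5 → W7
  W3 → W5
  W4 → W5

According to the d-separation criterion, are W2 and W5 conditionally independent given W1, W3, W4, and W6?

There are 5 undirected paths between W2 and W5; checking each against the conditioning set {W1, W3, W4, W6}:
Path 1: W2 → W7 ← W3 → W5
  W7 is a collider here and neither W7 nor any of its descendants is conditioned on, so the collider stays closed — the path is blocked at W7.
Path 2: W2 → W7 ← W3 → W4 → W5
  W7 is a collider here and neither W7 nor any of its descendants is conditioned on, so the collider stays closed — the path is blocked at W7.
Path 3: W2 → W7 ← W3 → W4 ← W1 → W5
  W7 is a collider here and neither W7 nor any of its descendants is conditioned on, so the collider stays closed — the path is blocked at W7.
Path 4: W2 → W7 ← W6 ← W5
  W7 is a collider here and neither W7 nor any of its descendants is conditioned on, so the collider stays closed — the path is blocked at W7.
Path 5: W2 → W7 ← W5
  W7 is a collider here and neither W7 nor any of its descendants is conditioned on, so the collider stays closed — the path is blocked at W7.
All paths are blocked; W2 ⊥ W5 | {W1, W3, W4, W6} holds.

Yes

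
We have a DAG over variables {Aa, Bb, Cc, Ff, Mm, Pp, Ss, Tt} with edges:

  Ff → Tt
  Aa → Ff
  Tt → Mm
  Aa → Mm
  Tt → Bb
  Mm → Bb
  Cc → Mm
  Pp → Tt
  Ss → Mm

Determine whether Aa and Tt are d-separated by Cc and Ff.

Yes

We examine all 3 paths between Aa and Tt:
  1. Aa → Ff → Tt — Ff:chain[blocks] ⇒ blocked
  2. Aa → Mm ← Tt — Mm:collider[blocks] ⇒ blocked
  3. Aa → Mm → Bb ← Tt — Mm:chain[open]; Bb:collider[blocks] ⇒ blocked
Every path is blocked, so Aa and Tt are d-separated given {Cc, Ff}.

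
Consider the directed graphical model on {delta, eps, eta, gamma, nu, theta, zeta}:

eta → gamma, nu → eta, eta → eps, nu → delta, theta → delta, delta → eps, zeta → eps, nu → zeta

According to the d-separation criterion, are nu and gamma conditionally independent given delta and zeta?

No

There are 3 undirected paths between nu and gamma; checking each against the conditioning set {delta, zeta}:
Path 1: nu → zeta → eps ← eta → gamma
  zeta is a chain here and zeta is conditioned on, so the path is blocked at zeta.
Path 2: nu → eta → gamma
  eta is a chain and eta is not conditioned on — no node blocks this path, so it is active.
Path 3: nu → delta → eps ← eta → gamma
  delta is a chain here and delta is conditioned on, so the path is blocked at delta.
At least one path is unblocked, so d-separation fails.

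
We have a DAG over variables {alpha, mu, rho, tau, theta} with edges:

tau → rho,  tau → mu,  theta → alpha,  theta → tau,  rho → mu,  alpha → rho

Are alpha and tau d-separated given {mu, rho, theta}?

No

Enumerating the 3 paths from alpha to tau and testing each for blocking by {mu, rho, theta}:
Path 1: alpha ← theta → tau
  theta is a fork here and theta is conditioned on, so the path is blocked at theta.
Path 2: alpha → rho ← tau
  rho is a collider and rho is conditioned on, which opens it — no node blocks this path, so it is active.
Path 3: alpha → rho → mu ← tau
  rho is a chain here and rho is conditioned on, so the path is blocked at rho.
At least one path is unblocked, so d-separation fails.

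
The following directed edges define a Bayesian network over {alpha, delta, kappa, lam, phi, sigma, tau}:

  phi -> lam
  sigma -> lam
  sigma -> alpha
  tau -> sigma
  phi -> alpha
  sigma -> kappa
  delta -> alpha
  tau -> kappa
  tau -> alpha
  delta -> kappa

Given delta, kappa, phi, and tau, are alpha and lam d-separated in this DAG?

Enumerating the 6 paths from alpha to lam and testing each for blocking by {delta, kappa, phi, tau}:
  1. alpha ← tau → sigma → lam — tau:fork[blocks]; sigma:chain[open] ⇒ blocked
  2. alpha ← tau → kappa ← sigma → lam — tau:fork[blocks]; kappa:collider[open]; sigma:fork[open] ⇒ blocked
  3. alpha ← delta → kappa ← tau → sigma → lam — delta:fork[blocks]; kappa:collider[open]; tau:fork[blocks]; sigma:chain[open] ⇒ blocked
  4. alpha ← delta → kappa ← sigma → lam — delta:fork[blocks]; kappa:collider[open]; sigma:fork[open] ⇒ blocked
  5. alpha ← phi → lam — phi:fork[blocks] ⇒ blocked
  6. alpha ← sigma → lam — sigma:fork[open] ⇒ active
Since the path alpha ← sigma → lam is active, alpha and lam are not d-separated given {delta, kappa, phi, tau}.

No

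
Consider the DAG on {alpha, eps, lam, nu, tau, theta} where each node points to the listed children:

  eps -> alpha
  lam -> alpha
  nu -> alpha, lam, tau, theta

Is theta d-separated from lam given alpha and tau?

No

We examine all 2 paths between theta and lam:
Path 1: theta ← nu → alpha ← lam
  nu is a fork and nu is not conditioned on; alpha is a collider and alpha is conditioned on, which opens it — no node blocks this path, so it is active.
Path 2: theta ← nu → lam
  nu is a fork and nu is not conditioned on — no node blocks this path, so it is active.
Because an active path exists, theta and lam are not d-separated.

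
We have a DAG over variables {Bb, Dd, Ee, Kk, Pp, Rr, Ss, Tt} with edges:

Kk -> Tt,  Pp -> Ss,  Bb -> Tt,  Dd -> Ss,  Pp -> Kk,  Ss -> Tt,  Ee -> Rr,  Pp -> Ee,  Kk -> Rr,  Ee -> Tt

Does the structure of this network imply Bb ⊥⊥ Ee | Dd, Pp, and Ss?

There are 5 undirected paths between Bb and Ee; checking each against the conditioning set {Dd, Pp, Ss}:
  1. Bb → Tt ← Ee — Tt:collider[blocks] ⇒ blocked
  2. Bb → Tt ← Kk ← Pp → Ee — Tt:collider[blocks]; Kk:chain[open]; Pp:fork[blocks] ⇒ blocked
  3. Bb → Tt ← Kk → Rr ← Ee — Tt:collider[blocks]; Kk:fork[open]; Rr:collider[blocks] ⇒ blocked
  4. Bb → Tt ← Ss ← Pp → Ee — Tt:collider[blocks]; Ss:chain[blocks]; Pp:fork[blocks] ⇒ blocked
  5. Bb → Tt ← Ss ← Pp → Kk → Rr ← Ee — Tt:collider[blocks]; Ss:chain[blocks]; Pp:fork[blocks]; Kk:chain[open]; Rr:collider[blocks] ⇒ blocked
Every path is blocked, so Bb and Ee are d-separated given {Dd, Pp, Ss}.

Yes — Bb and Ee are d-separated given {Dd, Pp, Ss}.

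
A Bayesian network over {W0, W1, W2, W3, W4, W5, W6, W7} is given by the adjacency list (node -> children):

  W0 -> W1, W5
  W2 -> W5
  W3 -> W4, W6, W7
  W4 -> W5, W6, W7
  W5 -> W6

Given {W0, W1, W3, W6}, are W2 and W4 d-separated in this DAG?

4 paths connect W2 and W4; each must be blocked for d-separation to hold:
  1. W2 → W5 → W6 ← W3 → W7 ← W4 — W5:chain[open]; W6:collider[open]; W3:fork[blocks]; W7:collider[blocks] ⇒ blocked
  2. W2 → W5 → W6 ← W3 → W4 — W5:chain[open]; W6:collider[open]; W3:fork[blocks] ⇒ blocked
  3. W2 → W5 → W6 ← W4 — W5:chain[open]; W6:collider[open] ⇒ active
  4. W2 → W5 ← W4 — W5:collider[open] ⇒ active
Because an active path exists, W2 and W4 are not d-separated.

No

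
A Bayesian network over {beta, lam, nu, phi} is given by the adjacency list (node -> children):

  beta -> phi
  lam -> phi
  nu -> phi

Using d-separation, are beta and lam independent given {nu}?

Yes — beta and lam are d-separated given {nu}.

The only undirected path from beta to lam is:
Path 1: beta → phi ← lam
  phi is a collider here and neither phi nor any of its descendants is conditioned on, so the collider stays closed — the path is blocked at phi.
All paths are blocked; beta ⊥ lam | {nu} holds.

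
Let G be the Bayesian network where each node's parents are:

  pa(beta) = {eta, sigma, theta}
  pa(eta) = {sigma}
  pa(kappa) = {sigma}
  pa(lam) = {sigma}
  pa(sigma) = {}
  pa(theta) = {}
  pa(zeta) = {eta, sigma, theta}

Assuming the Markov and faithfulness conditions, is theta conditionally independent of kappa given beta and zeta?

There are 6 undirected paths between theta and kappa; checking each against the conditioning set {beta, zeta}:
Path 1: theta → zeta ← sigma → kappa
  zeta is a collider and zeta is conditioned on, which opens it; sigma is a fork and sigma is not conditioned on — no node blocks this path, so it is active.
Path 2: theta → zeta ← eta ← sigma → kappa
  zeta is a collider and zeta is conditioned on, which opens it; eta is a chain and eta is not conditioned on; sigma is a fork and sigma is not conditioned on — no node blocks this path, so it is active.
Path 3: theta → zeta ← eta → beta ← sigma → kappa
  zeta is a collider and zeta is conditioned on, which opens it; eta is a fork and eta is not conditioned on; beta is a collider and beta is conditioned on, which opens it; sigma is a fork and sigma is not conditioned on — no node blocks this path, so it is active.
Path 4: theta → beta ← sigma → kappa
  beta is a collider and beta is conditioned on, which opens it; sigma is a fork and sigma is not conditioned on — no node blocks this path, so it is active.
Path 5: theta → beta ← eta ← sigma → kappa
  beta is a collider and beta is conditioned on, which opens it; eta is a chain and eta is not conditioned on; sigma is a fork and sigma is not conditioned on — no node blocks this path, so it is active.
Path 6: theta → beta ← eta → zeta ← sigma → kappa
  beta is a collider and beta is conditioned on, which opens it; eta is a fork and eta is not conditioned on; zeta is a collider and zeta is conditioned on, which opens it; sigma is a fork and sigma is not conditioned on — no node blocks this path, so it is active.
Since the path theta → zeta ← sigma → kappa is active, theta and kappa are not d-separated given {beta, zeta}.

No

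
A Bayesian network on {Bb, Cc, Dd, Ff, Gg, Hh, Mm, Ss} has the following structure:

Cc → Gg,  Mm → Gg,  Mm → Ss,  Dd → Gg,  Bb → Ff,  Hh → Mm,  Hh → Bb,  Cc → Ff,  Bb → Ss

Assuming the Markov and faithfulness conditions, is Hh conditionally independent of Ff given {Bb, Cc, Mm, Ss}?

Yes

4 paths connect Hh and Ff; each must be blocked for d-separation to hold:
Path 1: Hh → Bb → Ff
  Bb is a chain here and Bb is conditioned on, so the path is blocked at Bb.
Path 2: Hh → Bb → Ss ← Mm → Gg ← Cc → Ff
  Bb is a chain here and Bb is conditioned on, so the path is blocked at Bb.
Path 3: Hh → Mm → Gg ← Cc → Ff
  Mm is a chain here and Mm is conditioned on, so the path is blocked at Mm.
Path 4: Hh → Mm → Ss ← Bb → Ff
  Mm is a chain here and Mm is conditioned on, so the path is blocked at Mm.
Every path is blocked, so Hh and Ff are d-separated given {Bb, Cc, Mm, Ss}.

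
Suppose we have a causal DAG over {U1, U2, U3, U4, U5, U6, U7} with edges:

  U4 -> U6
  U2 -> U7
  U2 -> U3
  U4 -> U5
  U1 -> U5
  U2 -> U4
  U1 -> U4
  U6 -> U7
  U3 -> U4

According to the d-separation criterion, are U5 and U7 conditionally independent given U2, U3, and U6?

6 paths connect U5 and U7; each must be blocked for d-separation to hold:
  1. U5 ← U4 ← U2 → U7 — U4:chain[open]; U2:fork[blocks] ⇒ blocked
  2. U5 ← U4 → U6 → U7 — U4:fork[open]; U6:chain[blocks] ⇒ blocked
  3. U5 ← U4 ← U3 ← U2 → U7 — U4:chain[open]; U3:chain[blocks]; U2:fork[blocks] ⇒ blocked
  4. U5 ← U1 → U4 ← U2 → U7 — U1:fork[open]; U4:collider[open]; U2:fork[blocks] ⇒ blocked
  5. U5 ← U1 → U4 → U6 → U7 — U1:fork[open]; U4:chain[open]; U6:chain[blocks] ⇒ blocked
  6. U5 ← U1 → U4 ← U3 ← U2 → U7 — U1:fork[open]; U4:collider[open]; U3:chain[blocks]; U2:fork[blocks] ⇒ blocked
All paths are blocked; U5 ⊥ U7 | {U2, U3, U6} holds.

Yes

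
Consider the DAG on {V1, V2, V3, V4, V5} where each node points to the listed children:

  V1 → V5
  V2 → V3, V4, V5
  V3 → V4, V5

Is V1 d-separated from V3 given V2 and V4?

Yes

We examine all 3 paths between V1 and V3:
Path 1: V1 → V5 ← V3
  V5 is a collider here and neither V5 nor any of its descendants is conditioned on, so the collider stays closed — the path is blocked at V5.
Path 2: V1 → V5 ← V2 → V3
  V5 is a collider here and neither V5 nor any of its descendants is conditioned on, so the collider stays closed — the path is blocked at V5.
Path 3: V1 → V5 ← V2 → V4 ← V3
  V5 is a collider here and neither V5 nor any of its descendants is conditioned on, so the collider stays closed — the path is blocked at V5.
All paths are blocked; V1 ⊥ V3 | {V2, V4} holds.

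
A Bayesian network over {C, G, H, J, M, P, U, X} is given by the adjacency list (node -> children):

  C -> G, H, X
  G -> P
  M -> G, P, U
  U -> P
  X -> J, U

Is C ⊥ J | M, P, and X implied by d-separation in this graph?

Yes

We examine all 5 paths between C and J:
Path 1: C → G ← M → U ← X → J
  M is a fork here and M is conditioned on, so the path is blocked at M.
Path 2: C → G ← M → P ← U ← X → J
  M is a fork here and M is conditioned on, so the path is blocked at M.
Path 3: C → G → P ← M → U ← X → J
  M is a fork here and M is conditioned on, so the path is blocked at M.
Path 4: C → G → P ← U ← X → J
  X is a fork here and X is conditioned on, so the path is blocked at X.
Path 5: C → X → J
  X is a chain here and X is conditioned on, so the path is blocked at X.
All paths are blocked; C ⊥ J | {M, P, X} holds.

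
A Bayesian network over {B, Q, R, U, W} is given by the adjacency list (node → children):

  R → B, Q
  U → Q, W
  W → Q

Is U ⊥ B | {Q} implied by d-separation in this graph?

Enumerating the 2 paths from U to B and testing each for blocking by {Q}:
Path 1: U → W → Q ← R → B
  W is a chain and W is not conditioned on; Q is a collider and Q is conditioned on, which opens it; R is a fork and R is not conditioned on — no node blocks this path, so it is active.
Path 2: U → Q ← R → B
  Q is a collider and Q is conditioned on, which opens it; R is a fork and R is not conditioned on — no node blocks this path, so it is active.
At least one path is unblocked, so d-separation fails.

No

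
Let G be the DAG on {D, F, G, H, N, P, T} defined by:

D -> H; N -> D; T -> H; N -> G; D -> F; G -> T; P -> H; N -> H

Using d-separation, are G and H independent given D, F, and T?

No

Enumerating the 3 paths from G to H and testing each for blocking by {D, F, T}:
Path 1: G ← N → H
  N is a fork and N is not conditioned on — no node blocks this path, so it is active.
Path 2: G ← N → D → H
  D is a chain here and D is conditioned on, so the path is blocked at D.
Path 3: G → T → H
  T is a chain here and T is conditioned on, so the path is blocked at T.
At least one path is unblocked, so d-separation fails.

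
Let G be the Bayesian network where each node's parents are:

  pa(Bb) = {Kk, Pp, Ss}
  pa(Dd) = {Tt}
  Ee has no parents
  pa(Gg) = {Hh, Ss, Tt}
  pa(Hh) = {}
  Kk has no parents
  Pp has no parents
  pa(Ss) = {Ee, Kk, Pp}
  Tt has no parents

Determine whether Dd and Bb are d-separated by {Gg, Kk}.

We examine all 3 paths between Dd and Bb:
Path 1: Dd ← Tt → Gg ← Ss ← Kk → Bb
  Kk is a fork here and Kk is conditioned on, so the path is blocked at Kk.
Path 2: Dd ← Tt → Gg ← Ss ← Pp → Bb
  Tt is a fork and Tt is not conditioned on; Gg is a collider and Gg is conditioned on, which opens it; Ss is a chain and Ss is not conditioned on; Pp is a fork and Pp is not conditioned on — no node blocks this path, so it is active.
Path 3: Dd ← Tt → Gg ← Ss → Bb
  Tt is a fork and Tt is not conditioned on; Gg is a collider and Gg is conditioned on, which opens it; Ss is a fork and Ss is not conditioned on — no node blocks this path, so it is active.
Because an active path exists, Dd and Bb are not d-separated.

No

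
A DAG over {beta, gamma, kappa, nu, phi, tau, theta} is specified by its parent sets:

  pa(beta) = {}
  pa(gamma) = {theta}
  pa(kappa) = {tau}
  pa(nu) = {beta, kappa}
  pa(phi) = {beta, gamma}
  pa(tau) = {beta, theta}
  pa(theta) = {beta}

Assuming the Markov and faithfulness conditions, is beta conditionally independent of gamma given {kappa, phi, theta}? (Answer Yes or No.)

There are 4 undirected paths between beta and gamma; checking each against the conditioning set {kappa, phi, theta}:
  1. beta → theta → gamma — theta:chain[blocks] ⇒ blocked
  2. beta → phi ← gamma — phi:collider[open] ⇒ active
  3. beta → tau ← theta → gamma — tau:collider[open]; theta:fork[blocks] ⇒ blocked
  4. beta → nu ← kappa ← tau ← theta → gamma — nu:collider[blocks]; kappa:chain[blocks]; tau:chain[open]; theta:fork[blocks] ⇒ blocked
Since the path beta → phi ← gamma is active, beta and gamma are not d-separated given {kappa, phi, theta}.

No — beta and gamma are not d-separated given {kappa, phi, theta}.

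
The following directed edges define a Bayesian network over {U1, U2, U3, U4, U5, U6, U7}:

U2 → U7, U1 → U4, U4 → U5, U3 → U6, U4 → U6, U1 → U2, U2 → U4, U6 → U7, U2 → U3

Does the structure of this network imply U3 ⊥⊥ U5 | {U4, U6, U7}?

Yes — U3 and U5 are d-separated given {U4, U6, U7}.

We examine all 6 paths between U3 and U5:
Path 1: U3 ← U2 ← U1 → U4 → U5
  U4 is a chain here and U4 is conditioned on, so the path is blocked at U4.
Path 2: U3 ← U2 → U7 ← U6 ← U4 → U5
  U6 is a chain here and U6 is conditioned on, so the path is blocked at U6.
Path 3: U3 ← U2 → U4 → U5
  U4 is a chain here and U4 is conditioned on, so the path is blocked at U4.
Path 4: U3 → U6 → U7 ← U2 ← U1 → U4 → U5
  U6 is a chain here and U6 is conditioned on, so the path is blocked at U6.
Path 5: U3 → U6 → U7 ← U2 → U4 → U5
  U6 is a chain here and U6 is conditioned on, so the path is blocked at U6.
Path 6: U3 → U6 ← U4 → U5
  U4 is a fork here and U4 is conditioned on, so the path is blocked at U4.
Since every path is blocked, d-separation holds.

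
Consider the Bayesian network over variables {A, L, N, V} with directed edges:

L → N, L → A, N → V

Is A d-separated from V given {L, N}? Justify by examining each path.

Only one path connects A and V:
Path 1: A ← L → N → V
  L is a fork here and L is conditioned on, so the path is blocked at L.
Since every path is blocked, d-separation holds.

Yes — A and V are d-separated given {L, N}.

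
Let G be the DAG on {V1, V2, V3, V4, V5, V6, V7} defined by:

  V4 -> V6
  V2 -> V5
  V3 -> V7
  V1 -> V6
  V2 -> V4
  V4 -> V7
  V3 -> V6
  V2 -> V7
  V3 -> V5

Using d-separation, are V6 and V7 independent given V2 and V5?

No

Enumerating the 6 paths from V6 to V7 and testing each for blocking by {V2, V5}:
Path 1: V6 ← V4 → V7
  V4 is a fork and V4 is not conditioned on — no node blocks this path, so it is active.
Path 2: V6 ← V4 ← V2 → V5 ← V3 → V7
  V2 is a fork here and V2 is conditioned on, so the path is blocked at V2.
Path 3: V6 ← V4 ← V2 → V7
  V2 is a fork here and V2 is conditioned on, so the path is blocked at V2.
Path 4: V6 ← V3 → V5 ← V2 → V4 → V7
  V2 is a fork here and V2 is conditioned on, so the path is blocked at V2.
Path 5: V6 ← V3 → V5 ← V2 → V7
  V2 is a fork here and V2 is conditioned on, so the path is blocked at V2.
Path 6: V6 ← V3 → V7
  V3 is a fork and V3 is not conditioned on — no node blocks this path, so it is active.
Because an active path exists, V6 and V7 are not d-separated.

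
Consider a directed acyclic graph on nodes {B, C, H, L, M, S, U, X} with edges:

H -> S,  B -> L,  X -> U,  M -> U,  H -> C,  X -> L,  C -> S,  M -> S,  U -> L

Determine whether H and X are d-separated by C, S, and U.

4 paths connect H and X; each must be blocked for d-separation to hold:
Path 1: H → C → S ← M → U → L ← X
  C is a chain here and C is conditioned on, so the path is blocked at C.
Path 2: H → C → S ← M → U ← X
  C is a chain here and C is conditioned on, so the path is blocked at C.
Path 3: H → S ← M → U → L ← X
  U is a chain here and U is conditioned on, so the path is blocked at U.
Path 4: H → S ← M → U ← X
  S is a collider and S is conditioned on, which opens it; M is a fork and M is not conditioned on; U is a collider and U is conditioned on, which opens it — no node blocks this path, so it is active.
At least one path is unblocked, so d-separation fails.

No — H and X are not d-separated given {C, S, U}.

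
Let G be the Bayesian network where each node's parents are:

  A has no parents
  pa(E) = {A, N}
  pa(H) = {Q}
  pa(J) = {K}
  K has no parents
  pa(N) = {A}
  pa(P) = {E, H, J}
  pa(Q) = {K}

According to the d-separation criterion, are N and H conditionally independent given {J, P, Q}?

There are 4 undirected paths between N and H; checking each against the conditioning set {J, P, Q}:
  1. N ← A → E → P ← H — A:fork[open]; E:chain[open]; P:collider[open] ⇒ active
  2. N ← A → E → P ← J ← K → Q → H — A:fork[open]; E:chain[open]; P:collider[open]; J:chain[blocks]; K:fork[open]; Q:chain[blocks] ⇒ blocked
  3. N → E → P ← H — E:chain[open]; P:collider[open] ⇒ active
  4. N → E → P ← J ← K → Q → H — E:chain[open]; P:collider[open]; J:chain[blocks]; K:fork[open]; Q:chain[blocks] ⇒ blocked
Because an active path exists, N and H are not d-separated.

No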